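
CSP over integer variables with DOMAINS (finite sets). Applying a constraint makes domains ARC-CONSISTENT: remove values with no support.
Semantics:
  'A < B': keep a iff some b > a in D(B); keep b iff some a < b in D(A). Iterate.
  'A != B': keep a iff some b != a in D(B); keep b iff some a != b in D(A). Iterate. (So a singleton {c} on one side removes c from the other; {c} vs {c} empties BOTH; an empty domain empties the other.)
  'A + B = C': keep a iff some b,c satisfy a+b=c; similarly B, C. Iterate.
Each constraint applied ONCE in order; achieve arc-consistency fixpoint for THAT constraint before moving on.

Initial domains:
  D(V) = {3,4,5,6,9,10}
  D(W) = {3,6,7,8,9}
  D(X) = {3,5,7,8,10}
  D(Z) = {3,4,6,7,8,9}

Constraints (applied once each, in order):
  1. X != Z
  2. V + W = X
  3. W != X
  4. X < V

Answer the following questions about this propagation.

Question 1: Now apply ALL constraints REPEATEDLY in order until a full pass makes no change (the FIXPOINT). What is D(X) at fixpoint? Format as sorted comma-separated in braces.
Answer: {}

Derivation:
pass 0 (initial): D(X)={3,5,7,8,10}
pass 1: V {3,4,5,6,9,10}->{}; W {3,6,7,8,9}->{3,6,7}; X {3,5,7,8,10}->{}
pass 2: W {3,6,7}->{}; Z {3,4,6,7,8,9}->{}
pass 3: no change
Fixpoint after 3 passes: D(X) = {}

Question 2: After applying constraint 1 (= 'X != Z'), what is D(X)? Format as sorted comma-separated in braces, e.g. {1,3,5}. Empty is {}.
Constraint 1 (X != Z) on D(X)={3,5,7,8,10} D(Z)={3,4,6,7,8,9}: no change
So after constraint 1: D(X) = {3,5,7,8,10}

Answer: {3,5,7,8,10}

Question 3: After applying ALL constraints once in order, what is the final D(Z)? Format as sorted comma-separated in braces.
Answer: {3,4,6,7,8,9}

Derivation:
Constraint 1 (X != Z) on D(X)={3,5,7,8,10} D(Z)={3,4,6,7,8,9}: no change
Constraint 2 (V + W = X) on D(V)={3,4,5,6,9,10} D(W)={3,6,7,8,9} D(X)={3,5,7,8,10}: V {3,4,5,6,9,10}->{3,4,5}; W {3,6,7,8,9}->{3,6,7}; X {3,5,7,8,10}->{7,8,10}
Constraint 3 (W != X) on D(W)={3,6,7} D(X)={7,8,10}: no change
Constraint 4 (X < V) on D(X)={7,8,10} D(V)={3,4,5}: X {7,8,10}->{}; V {3,4,5}->{}
So after all 4 constraints: D(Z) = {3,4,6,7,8,9}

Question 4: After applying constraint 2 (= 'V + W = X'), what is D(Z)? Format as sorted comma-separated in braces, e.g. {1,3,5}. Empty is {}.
Answer: {3,4,6,7,8,9}

Derivation:
Constraint 1 (X != Z) on D(X)={3,5,7,8,10} D(Z)={3,4,6,7,8,9}: no change
Constraint 2 (V + W = X) on D(V)={3,4,5,6,9,10} D(W)={3,6,7,8,9} D(X)={3,5,7,8,10}: V {3,4,5,6,9,10}->{3,4,5}; W {3,6,7,8,9}->{3,6,7}; X {3,5,7,8,10}->{7,8,10}
So after constraint 2: D(Z) = {3,4,6,7,8,9}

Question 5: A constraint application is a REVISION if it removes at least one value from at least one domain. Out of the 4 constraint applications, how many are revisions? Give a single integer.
Answer: 2

Derivation:
Constraint 1 (X != Z) on D(X)={3,5,7,8,10} D(Z)={3,4,6,7,8,9}: no change => not a revision
Constraint 2 (V + W = X) on D(V)={3,4,5,6,9,10} D(W)={3,6,7,8,9} D(X)={3,5,7,8,10}: V {3,4,5,6,9,10}->{3,4,5}; W {3,6,7,8,9}->{3,6,7}; X {3,5,7,8,10}->{7,8,10} => REVISION
Constraint 3 (W != X) on D(W)={3,6,7} D(X)={7,8,10}: no change => not a revision
Constraint 4 (X < V) on D(X)={7,8,10} D(V)={3,4,5}: X {7,8,10}->{}; V {3,4,5}->{} => REVISION
Total revisions = 2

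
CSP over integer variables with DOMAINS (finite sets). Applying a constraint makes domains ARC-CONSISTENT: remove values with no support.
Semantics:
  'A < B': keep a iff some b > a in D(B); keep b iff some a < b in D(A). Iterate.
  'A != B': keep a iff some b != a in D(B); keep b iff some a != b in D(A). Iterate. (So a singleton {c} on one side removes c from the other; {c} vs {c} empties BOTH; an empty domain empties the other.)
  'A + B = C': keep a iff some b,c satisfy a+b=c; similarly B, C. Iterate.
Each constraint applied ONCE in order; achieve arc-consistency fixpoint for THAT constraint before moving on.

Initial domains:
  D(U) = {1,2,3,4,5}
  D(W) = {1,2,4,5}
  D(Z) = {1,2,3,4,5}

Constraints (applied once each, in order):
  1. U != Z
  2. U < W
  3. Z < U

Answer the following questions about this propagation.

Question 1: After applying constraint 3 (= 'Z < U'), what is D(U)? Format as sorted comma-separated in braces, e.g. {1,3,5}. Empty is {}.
Constraint 1 (U != Z) on D(U)={1,2,3,4,5} D(Z)={1,2,3,4,5}: no change
Constraint 2 (U < W) on D(U)={1,2,3,4,5} D(W)={1,2,4,5}: U {1,2,3,4,5}->{1,2,3,4}; W {1,2,4,5}->{2,4,5}
Constraint 3 (Z < U) on D(Z)={1,2,3,4,5} D(U)={1,2,3,4}: Z {1,2,3,4,5}->{1,2,3}; U {1,2,3,4}->{2,3,4}
So after constraint 3: D(U) = {2,3,4}

Answer: {2,3,4}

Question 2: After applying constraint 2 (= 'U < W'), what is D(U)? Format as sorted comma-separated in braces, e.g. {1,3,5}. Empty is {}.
Constraint 1 (U != Z) on D(U)={1,2,3,4,5} D(Z)={1,2,3,4,5}: no change
Constraint 2 (U < W) on D(U)={1,2,3,4,5} D(W)={1,2,4,5}: U {1,2,3,4,5}->{1,2,3,4}; W {1,2,4,5}->{2,4,5}
So after constraint 2: D(U) = {1,2,3,4}

Answer: {1,2,3,4}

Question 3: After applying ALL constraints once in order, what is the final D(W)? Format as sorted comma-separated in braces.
Constraint 1 (U != Z) on D(U)={1,2,3,4,5} D(Z)={1,2,3,4,5}: no change
Constraint 2 (U < W) on D(U)={1,2,3,4,5} D(W)={1,2,4,5}: U {1,2,3,4,5}->{1,2,3,4}; W {1,2,4,5}->{2,4,5}
Constraint 3 (Z < U) on D(Z)={1,2,3,4,5} D(U)={1,2,3,4}: Z {1,2,3,4,5}->{1,2,3}; U {1,2,3,4}->{2,3,4}
So after all 3 constraints: D(W) = {2,4,5}

Answer: {2,4,5}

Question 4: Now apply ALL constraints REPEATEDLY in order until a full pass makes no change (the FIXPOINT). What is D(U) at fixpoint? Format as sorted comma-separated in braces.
Answer: {2,3,4}

Derivation:
pass 0 (initial): D(U)={1,2,3,4,5}
pass 1: U {1,2,3,4,5}->{2,3,4}; W {1,2,4,5}->{2,4,5}; Z {1,2,3,4,5}->{1,2,3}
pass 2: W {2,4,5}->{4,5}
pass 3: no change
Fixpoint after 3 passes: D(U) = {2,3,4}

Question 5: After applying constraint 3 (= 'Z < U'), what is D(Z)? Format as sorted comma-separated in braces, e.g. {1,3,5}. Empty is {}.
Answer: {1,2,3}

Derivation:
Constraint 1 (U != Z) on D(U)={1,2,3,4,5} D(Z)={1,2,3,4,5}: no change
Constraint 2 (U < W) on D(U)={1,2,3,4,5} D(W)={1,2,4,5}: U {1,2,3,4,5}->{1,2,3,4}; W {1,2,4,5}->{2,4,5}
Constraint 3 (Z < U) on D(Z)={1,2,3,4,5} D(U)={1,2,3,4}: Z {1,2,3,4,5}->{1,2,3}; U {1,2,3,4}->{2,3,4}
So after constraint 3: D(Z) = {1,2,3}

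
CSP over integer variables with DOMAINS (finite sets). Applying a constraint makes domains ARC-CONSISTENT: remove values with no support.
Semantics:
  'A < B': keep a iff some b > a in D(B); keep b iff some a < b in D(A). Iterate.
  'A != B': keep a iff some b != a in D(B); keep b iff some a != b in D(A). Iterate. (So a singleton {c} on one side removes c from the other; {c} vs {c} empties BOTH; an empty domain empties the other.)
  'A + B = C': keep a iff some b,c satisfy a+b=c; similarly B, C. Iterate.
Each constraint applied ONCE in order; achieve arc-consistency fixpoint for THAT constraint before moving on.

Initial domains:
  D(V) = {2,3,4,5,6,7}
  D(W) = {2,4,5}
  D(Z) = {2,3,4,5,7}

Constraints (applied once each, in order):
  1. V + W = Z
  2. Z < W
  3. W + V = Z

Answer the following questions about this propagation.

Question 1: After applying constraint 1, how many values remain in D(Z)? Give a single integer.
Answer: 3

Derivation:
Constraint 1 (V + W = Z) on D(V)={2,3,4,5,6,7} D(W)={2,4,5} D(Z)={2,3,4,5,7}: V {2,3,4,5,6,7}->{2,3,5}; Z {2,3,4,5,7}->{4,5,7}
So after constraint 1: D(Z)={4,5,7}, size = 3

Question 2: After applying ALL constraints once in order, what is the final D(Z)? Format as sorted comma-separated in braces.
Answer: {}

Derivation:
Constraint 1 (V + W = Z) on D(V)={2,3,4,5,6,7} D(W)={2,4,5} D(Z)={2,3,4,5,7}: V {2,3,4,5,6,7}->{2,3,5}; Z {2,3,4,5,7}->{4,5,7}
Constraint 2 (Z < W) on D(Z)={4,5,7} D(W)={2,4,5}: Z {4,5,7}->{4}; W {2,4,5}->{5}
Constraint 3 (W + V = Z) on D(W)={5} D(V)={2,3,5} D(Z)={4}: W {5}->{}; V {2,3,5}->{}; Z {4}->{}
So after all 3 constraints: D(Z) = {}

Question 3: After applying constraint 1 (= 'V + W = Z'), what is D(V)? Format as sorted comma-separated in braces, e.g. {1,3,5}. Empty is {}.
Answer: {2,3,5}

Derivation:
Constraint 1 (V + W = Z) on D(V)={2,3,4,5,6,7} D(W)={2,4,5} D(Z)={2,3,4,5,7}: V {2,3,4,5,6,7}->{2,3,5}; Z {2,3,4,5,7}->{4,5,7}
So after constraint 1: D(V) = {2,3,5}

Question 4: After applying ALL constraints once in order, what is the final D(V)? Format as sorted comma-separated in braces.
Answer: {}

Derivation:
Constraint 1 (V + W = Z) on D(V)={2,3,4,5,6,7} D(W)={2,4,5} D(Z)={2,3,4,5,7}: V {2,3,4,5,6,7}->{2,3,5}; Z {2,3,4,5,7}->{4,5,7}
Constraint 2 (Z < W) on D(Z)={4,5,7} D(W)={2,4,5}: Z {4,5,7}->{4}; W {2,4,5}->{5}
Constraint 3 (W + V = Z) on D(W)={5} D(V)={2,3,5} D(Z)={4}: W {5}->{}; V {2,3,5}->{}; Z {4}->{}
So after all 3 constraints: D(V) = {}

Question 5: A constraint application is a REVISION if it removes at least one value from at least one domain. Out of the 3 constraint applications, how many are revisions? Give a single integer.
Constraint 1 (V + W = Z) on D(V)={2,3,4,5,6,7} D(W)={2,4,5} D(Z)={2,3,4,5,7}: V {2,3,4,5,6,7}->{2,3,5}; Z {2,3,4,5,7}->{4,5,7} => REVISION
Constraint 2 (Z < W) on D(Z)={4,5,7} D(W)={2,4,5}: Z {4,5,7}->{4}; W {2,4,5}->{5} => REVISION
Constraint 3 (W + V = Z) on D(W)={5} D(V)={2,3,5} D(Z)={4}: W {5}->{}; V {2,3,5}->{}; Z {4}->{} => REVISION
Total revisions = 3

Answer: 3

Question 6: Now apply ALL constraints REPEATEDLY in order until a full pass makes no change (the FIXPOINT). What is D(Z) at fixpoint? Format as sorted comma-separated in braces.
pass 0 (initial): D(Z)={2,3,4,5,7}
pass 1: V {2,3,4,5,6,7}->{}; W {2,4,5}->{}; Z {2,3,4,5,7}->{}
pass 2: no change
Fixpoint after 2 passes: D(Z) = {}

Answer: {}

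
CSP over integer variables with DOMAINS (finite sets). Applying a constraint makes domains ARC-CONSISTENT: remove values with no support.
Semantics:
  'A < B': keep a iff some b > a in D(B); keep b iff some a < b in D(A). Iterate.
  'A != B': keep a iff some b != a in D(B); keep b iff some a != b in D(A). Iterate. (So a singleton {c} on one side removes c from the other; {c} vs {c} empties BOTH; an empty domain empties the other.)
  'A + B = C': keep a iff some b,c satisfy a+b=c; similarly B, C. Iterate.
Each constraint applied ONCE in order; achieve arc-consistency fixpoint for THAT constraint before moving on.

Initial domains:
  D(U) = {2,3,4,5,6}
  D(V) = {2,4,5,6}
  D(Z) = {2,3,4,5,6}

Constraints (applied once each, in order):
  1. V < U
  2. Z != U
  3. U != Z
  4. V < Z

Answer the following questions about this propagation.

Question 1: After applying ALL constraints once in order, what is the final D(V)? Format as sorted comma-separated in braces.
Answer: {2,4,5}

Derivation:
Constraint 1 (V < U) on D(V)={2,4,5,6} D(U)={2,3,4,5,6}: V {2,4,5,6}->{2,4,5}; U {2,3,4,5,6}->{3,4,5,6}
Constraint 2 (Z != U) on D(Z)={2,3,4,5,6} D(U)={3,4,5,6}: no change
Constraint 3 (U != Z) on D(U)={3,4,5,6} D(Z)={2,3,4,5,6}: no change
Constraint 4 (V < Z) on D(V)={2,4,5} D(Z)={2,3,4,5,6}: Z {2,3,4,5,6}->{3,4,5,6}
So after all 4 constraints: D(V) = {2,4,5}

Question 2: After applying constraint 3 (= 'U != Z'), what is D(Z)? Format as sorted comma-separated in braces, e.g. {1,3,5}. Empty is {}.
Constraint 1 (V < U) on D(V)={2,4,5,6} D(U)={2,3,4,5,6}: V {2,4,5,6}->{2,4,5}; U {2,3,4,5,6}->{3,4,5,6}
Constraint 2 (Z != U) on D(Z)={2,3,4,5,6} D(U)={3,4,5,6}: no change
Constraint 3 (U != Z) on D(U)={3,4,5,6} D(Z)={2,3,4,5,6}: no change
So after constraint 3: D(Z) = {2,3,4,5,6}

Answer: {2,3,4,5,6}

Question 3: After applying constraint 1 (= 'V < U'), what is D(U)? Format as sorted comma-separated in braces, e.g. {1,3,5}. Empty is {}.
Constraint 1 (V < U) on D(V)={2,4,5,6} D(U)={2,3,4,5,6}: V {2,4,5,6}->{2,4,5}; U {2,3,4,5,6}->{3,4,5,6}
So after constraint 1: D(U) = {3,4,5,6}

Answer: {3,4,5,6}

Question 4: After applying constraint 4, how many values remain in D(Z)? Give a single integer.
Answer: 4

Derivation:
Constraint 1 (V < U) on D(V)={2,4,5,6} D(U)={2,3,4,5,6}: V {2,4,5,6}->{2,4,5}; U {2,3,4,5,6}->{3,4,5,6}
Constraint 2 (Z != U) on D(Z)={2,3,4,5,6} D(U)={3,4,5,6}: no change
Constraint 3 (U != Z) on D(U)={3,4,5,6} D(Z)={2,3,4,5,6}: no change
Constraint 4 (V < Z) on D(V)={2,4,5} D(Z)={2,3,4,5,6}: Z {2,3,4,5,6}->{3,4,5,6}
So after constraint 4: D(Z)={3,4,5,6}, size = 4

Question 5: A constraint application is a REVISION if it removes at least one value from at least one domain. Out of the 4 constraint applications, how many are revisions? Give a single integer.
Constraint 1 (V < U) on D(V)={2,4,5,6} D(U)={2,3,4,5,6}: V {2,4,5,6}->{2,4,5}; U {2,3,4,5,6}->{3,4,5,6} => REVISION
Constraint 2 (Z != U) on D(Z)={2,3,4,5,6} D(U)={3,4,5,6}: no change => not a revision
Constraint 3 (U != Z) on D(U)={3,4,5,6} D(Z)={2,3,4,5,6}: no change => not a revision
Constraint 4 (V < Z) on D(V)={2,4,5} D(Z)={2,3,4,5,6}: Z {2,3,4,5,6}->{3,4,5,6} => REVISION
Total revisions = 2

Answer: 2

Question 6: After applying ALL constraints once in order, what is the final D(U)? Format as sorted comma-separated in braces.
Constraint 1 (V < U) on D(V)={2,4,5,6} D(U)={2,3,4,5,6}: V {2,4,5,6}->{2,4,5}; U {2,3,4,5,6}->{3,4,5,6}
Constraint 2 (Z != U) on D(Z)={2,3,4,5,6} D(U)={3,4,5,6}: no change
Constraint 3 (U != Z) on D(U)={3,4,5,6} D(Z)={2,3,4,5,6}: no change
Constraint 4 (V < Z) on D(V)={2,4,5} D(Z)={2,3,4,5,6}: Z {2,3,4,5,6}->{3,4,5,6}
So after all 4 constraints: D(U) = {3,4,5,6}

Answer: {3,4,5,6}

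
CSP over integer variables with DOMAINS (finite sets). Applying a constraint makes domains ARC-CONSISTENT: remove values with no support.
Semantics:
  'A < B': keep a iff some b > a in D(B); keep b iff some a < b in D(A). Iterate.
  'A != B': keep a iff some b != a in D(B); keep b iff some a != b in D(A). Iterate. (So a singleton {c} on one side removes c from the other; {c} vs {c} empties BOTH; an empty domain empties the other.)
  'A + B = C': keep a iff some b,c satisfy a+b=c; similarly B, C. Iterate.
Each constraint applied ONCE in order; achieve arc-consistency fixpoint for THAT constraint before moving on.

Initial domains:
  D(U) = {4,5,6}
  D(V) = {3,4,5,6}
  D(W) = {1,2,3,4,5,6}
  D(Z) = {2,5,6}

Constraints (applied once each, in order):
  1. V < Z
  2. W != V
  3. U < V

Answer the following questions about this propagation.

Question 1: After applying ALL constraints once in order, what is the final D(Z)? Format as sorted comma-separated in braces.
Answer: {5,6}

Derivation:
Constraint 1 (V < Z) on D(V)={3,4,5,6} D(Z)={2,5,6}: V {3,4,5,6}->{3,4,5}; Z {2,5,6}->{5,6}
Constraint 2 (W != V) on D(W)={1,2,3,4,5,6} D(V)={3,4,5}: no change
Constraint 3 (U < V) on D(U)={4,5,6} D(V)={3,4,5}: U {4,5,6}->{4}; V {3,4,5}->{5}
So after all 3 constraints: D(Z) = {5,6}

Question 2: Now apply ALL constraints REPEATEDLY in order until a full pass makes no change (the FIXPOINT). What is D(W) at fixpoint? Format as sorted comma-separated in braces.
Answer: {1,2,3,4,6}

Derivation:
pass 0 (initial): D(W)={1,2,3,4,5,6}
pass 1: U {4,5,6}->{4}; V {3,4,5,6}->{5}; Z {2,5,6}->{5,6}
pass 2: W {1,2,3,4,5,6}->{1,2,3,4,6}; Z {5,6}->{6}
pass 3: no change
Fixpoint after 3 passes: D(W) = {1,2,3,4,6}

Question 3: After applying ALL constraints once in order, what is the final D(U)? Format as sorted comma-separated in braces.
Constraint 1 (V < Z) on D(V)={3,4,5,6} D(Z)={2,5,6}: V {3,4,5,6}->{3,4,5}; Z {2,5,6}->{5,6}
Constraint 2 (W != V) on D(W)={1,2,3,4,5,6} D(V)={3,4,5}: no change
Constraint 3 (U < V) on D(U)={4,5,6} D(V)={3,4,5}: U {4,5,6}->{4}; V {3,4,5}->{5}
So after all 3 constraints: D(U) = {4}

Answer: {4}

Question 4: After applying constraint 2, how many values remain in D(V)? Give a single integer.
Answer: 3

Derivation:
Constraint 1 (V < Z) on D(V)={3,4,5,6} D(Z)={2,5,6}: V {3,4,5,6}->{3,4,5}; Z {2,5,6}->{5,6}
Constraint 2 (W != V) on D(W)={1,2,3,4,5,6} D(V)={3,4,5}: no change
So after constraint 2: D(V)={3,4,5}, size = 3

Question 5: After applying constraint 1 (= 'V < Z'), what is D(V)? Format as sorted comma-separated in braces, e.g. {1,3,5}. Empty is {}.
Constraint 1 (V < Z) on D(V)={3,4,5,6} D(Z)={2,5,6}: V {3,4,5,6}->{3,4,5}; Z {2,5,6}->{5,6}
So after constraint 1: D(V) = {3,4,5}

Answer: {3,4,5}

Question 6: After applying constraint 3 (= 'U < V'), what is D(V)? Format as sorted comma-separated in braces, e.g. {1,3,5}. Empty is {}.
Constraint 1 (V < Z) on D(V)={3,4,5,6} D(Z)={2,5,6}: V {3,4,5,6}->{3,4,5}; Z {2,5,6}->{5,6}
Constraint 2 (W != V) on D(W)={1,2,3,4,5,6} D(V)={3,4,5}: no change
Constraint 3 (U < V) on D(U)={4,5,6} D(V)={3,4,5}: U {4,5,6}->{4}; V {3,4,5}->{5}
So after constraint 3: D(V) = {5}

Answer: {5}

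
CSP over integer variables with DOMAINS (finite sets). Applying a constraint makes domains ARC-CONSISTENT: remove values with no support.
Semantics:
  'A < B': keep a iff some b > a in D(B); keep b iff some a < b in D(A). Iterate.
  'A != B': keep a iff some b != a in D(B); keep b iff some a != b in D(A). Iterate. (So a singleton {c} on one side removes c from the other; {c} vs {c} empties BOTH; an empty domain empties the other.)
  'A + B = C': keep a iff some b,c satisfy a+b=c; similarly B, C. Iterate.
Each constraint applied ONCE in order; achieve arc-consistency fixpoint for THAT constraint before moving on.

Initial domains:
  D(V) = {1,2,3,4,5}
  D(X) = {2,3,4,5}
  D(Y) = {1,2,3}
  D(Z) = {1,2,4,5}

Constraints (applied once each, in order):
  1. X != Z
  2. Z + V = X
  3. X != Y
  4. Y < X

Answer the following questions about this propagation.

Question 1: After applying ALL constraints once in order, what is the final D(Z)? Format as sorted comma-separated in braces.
Constraint 1 (X != Z) on D(X)={2,3,4,5} D(Z)={1,2,4,5}: no change
Constraint 2 (Z + V = X) on D(Z)={1,2,4,5} D(V)={1,2,3,4,5} D(X)={2,3,4,5}: Z {1,2,4,5}->{1,2,4}; V {1,2,3,4,5}->{1,2,3,4}
Constraint 3 (X != Y) on D(X)={2,3,4,5} D(Y)={1,2,3}: no change
Constraint 4 (Y < X) on D(Y)={1,2,3} D(X)={2,3,4,5}: no change
So after all 4 constraints: D(Z) = {1,2,4}

Answer: {1,2,4}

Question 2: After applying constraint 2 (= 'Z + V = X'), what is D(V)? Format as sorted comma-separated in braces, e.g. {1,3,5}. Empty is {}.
Answer: {1,2,3,4}

Derivation:
Constraint 1 (X != Z) on D(X)={2,3,4,5} D(Z)={1,2,4,5}: no change
Constraint 2 (Z + V = X) on D(Z)={1,2,4,5} D(V)={1,2,3,4,5} D(X)={2,3,4,5}: Z {1,2,4,5}->{1,2,4}; V {1,2,3,4,5}->{1,2,3,4}
So after constraint 2: D(V) = {1,2,3,4}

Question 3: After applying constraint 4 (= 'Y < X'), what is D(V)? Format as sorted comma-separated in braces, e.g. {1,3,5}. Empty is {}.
Constraint 1 (X != Z) on D(X)={2,3,4,5} D(Z)={1,2,4,5}: no change
Constraint 2 (Z + V = X) on D(Z)={1,2,4,5} D(V)={1,2,3,4,5} D(X)={2,3,4,5}: Z {1,2,4,5}->{1,2,4}; V {1,2,3,4,5}->{1,2,3,4}
Constraint 3 (X != Y) on D(X)={2,3,4,5} D(Y)={1,2,3}: no change
Constraint 4 (Y < X) on D(Y)={1,2,3} D(X)={2,3,4,5}: no change
So after constraint 4: D(V) = {1,2,3,4}

Answer: {1,2,3,4}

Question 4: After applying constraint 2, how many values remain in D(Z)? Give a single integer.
Constraint 1 (X != Z) on D(X)={2,3,4,5} D(Z)={1,2,4,5}: no change
Constraint 2 (Z + V = X) on D(Z)={1,2,4,5} D(V)={1,2,3,4,5} D(X)={2,3,4,5}: Z {1,2,4,5}->{1,2,4}; V {1,2,3,4,5}->{1,2,3,4}
So after constraint 2: D(Z)={1,2,4}, size = 3

Answer: 3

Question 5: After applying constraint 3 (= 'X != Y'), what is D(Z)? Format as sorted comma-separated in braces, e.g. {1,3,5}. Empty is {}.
Constraint 1 (X != Z) on D(X)={2,3,4,5} D(Z)={1,2,4,5}: no change
Constraint 2 (Z + V = X) on D(Z)={1,2,4,5} D(V)={1,2,3,4,5} D(X)={2,3,4,5}: Z {1,2,4,5}->{1,2,4}; V {1,2,3,4,5}->{1,2,3,4}
Constraint 3 (X != Y) on D(X)={2,3,4,5} D(Y)={1,2,3}: no change
So after constraint 3: D(Z) = {1,2,4}

Answer: {1,2,4}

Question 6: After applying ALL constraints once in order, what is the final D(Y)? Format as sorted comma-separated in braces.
Constraint 1 (X != Z) on D(X)={2,3,4,5} D(Z)={1,2,4,5}: no change
Constraint 2 (Z + V = X) on D(Z)={1,2,4,5} D(V)={1,2,3,4,5} D(X)={2,3,4,5}: Z {1,2,4,5}->{1,2,4}; V {1,2,3,4,5}->{1,2,3,4}
Constraint 3 (X != Y) on D(X)={2,3,4,5} D(Y)={1,2,3}: no change
Constraint 4 (Y < X) on D(Y)={1,2,3} D(X)={2,3,4,5}: no change
So after all 4 constraints: D(Y) = {1,2,3}

Answer: {1,2,3}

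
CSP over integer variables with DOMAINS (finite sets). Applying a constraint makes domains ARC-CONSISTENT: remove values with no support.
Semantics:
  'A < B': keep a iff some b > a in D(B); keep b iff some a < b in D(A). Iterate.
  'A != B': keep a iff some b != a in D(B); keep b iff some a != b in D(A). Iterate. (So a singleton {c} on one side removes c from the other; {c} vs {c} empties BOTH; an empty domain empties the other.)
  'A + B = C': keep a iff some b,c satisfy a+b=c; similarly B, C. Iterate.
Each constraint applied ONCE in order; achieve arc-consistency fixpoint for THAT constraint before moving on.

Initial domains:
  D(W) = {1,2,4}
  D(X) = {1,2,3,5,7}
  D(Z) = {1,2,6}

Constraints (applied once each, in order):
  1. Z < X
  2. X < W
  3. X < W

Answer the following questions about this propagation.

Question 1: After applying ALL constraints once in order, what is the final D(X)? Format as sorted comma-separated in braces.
Constraint 1 (Z < X) on D(Z)={1,2,6} D(X)={1,2,3,5,7}: X {1,2,3,5,7}->{2,3,5,7}
Constraint 2 (X < W) on D(X)={2,3,5,7} D(W)={1,2,4}: X {2,3,5,7}->{2,3}; W {1,2,4}->{4}
Constraint 3 (X < W) on D(X)={2,3} D(W)={4}: no change
So after all 3 constraints: D(X) = {2,3}

Answer: {2,3}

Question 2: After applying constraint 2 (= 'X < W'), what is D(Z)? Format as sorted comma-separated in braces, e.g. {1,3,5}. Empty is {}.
Constraint 1 (Z < X) on D(Z)={1,2,6} D(X)={1,2,3,5,7}: X {1,2,3,5,7}->{2,3,5,7}
Constraint 2 (X < W) on D(X)={2,3,5,7} D(W)={1,2,4}: X {2,3,5,7}->{2,3}; W {1,2,4}->{4}
So after constraint 2: D(Z) = {1,2,6}

Answer: {1,2,6}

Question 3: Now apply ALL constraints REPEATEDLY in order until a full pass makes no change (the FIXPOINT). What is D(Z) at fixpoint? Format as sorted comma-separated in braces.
pass 0 (initial): D(Z)={1,2,6}
pass 1: W {1,2,4}->{4}; X {1,2,3,5,7}->{2,3}
pass 2: Z {1,2,6}->{1,2}
pass 3: no change
Fixpoint after 3 passes: D(Z) = {1,2}

Answer: {1,2}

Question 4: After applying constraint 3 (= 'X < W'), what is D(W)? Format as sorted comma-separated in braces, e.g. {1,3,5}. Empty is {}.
Answer: {4}

Derivation:
Constraint 1 (Z < X) on D(Z)={1,2,6} D(X)={1,2,3,5,7}: X {1,2,3,5,7}->{2,3,5,7}
Constraint 2 (X < W) on D(X)={2,3,5,7} D(W)={1,2,4}: X {2,3,5,7}->{2,3}; W {1,2,4}->{4}
Constraint 3 (X < W) on D(X)={2,3} D(W)={4}: no change
So after constraint 3: D(W) = {4}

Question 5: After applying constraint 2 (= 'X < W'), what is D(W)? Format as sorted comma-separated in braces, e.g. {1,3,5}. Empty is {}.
Answer: {4}

Derivation:
Constraint 1 (Z < X) on D(Z)={1,2,6} D(X)={1,2,3,5,7}: X {1,2,3,5,7}->{2,3,5,7}
Constraint 2 (X < W) on D(X)={2,3,5,7} D(W)={1,2,4}: X {2,3,5,7}->{2,3}; W {1,2,4}->{4}
So after constraint 2: D(W) = {4}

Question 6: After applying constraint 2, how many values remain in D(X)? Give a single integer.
Answer: 2

Derivation:
Constraint 1 (Z < X) on D(Z)={1,2,6} D(X)={1,2,3,5,7}: X {1,2,3,5,7}->{2,3,5,7}
Constraint 2 (X < W) on D(X)={2,3,5,7} D(W)={1,2,4}: X {2,3,5,7}->{2,3}; W {1,2,4}->{4}
So after constraint 2: D(X)={2,3}, size = 2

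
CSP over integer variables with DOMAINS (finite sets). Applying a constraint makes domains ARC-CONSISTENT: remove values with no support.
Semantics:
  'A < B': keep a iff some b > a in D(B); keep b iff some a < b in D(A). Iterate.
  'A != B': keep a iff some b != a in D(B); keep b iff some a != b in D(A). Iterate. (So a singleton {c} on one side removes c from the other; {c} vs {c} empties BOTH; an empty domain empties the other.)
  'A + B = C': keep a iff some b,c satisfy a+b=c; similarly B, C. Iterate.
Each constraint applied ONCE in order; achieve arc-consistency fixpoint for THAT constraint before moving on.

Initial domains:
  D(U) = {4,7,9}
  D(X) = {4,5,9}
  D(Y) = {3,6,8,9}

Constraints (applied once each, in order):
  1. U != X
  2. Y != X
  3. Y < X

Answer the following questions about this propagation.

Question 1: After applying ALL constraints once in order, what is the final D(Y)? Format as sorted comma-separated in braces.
Answer: {3,6,8}

Derivation:
Constraint 1 (U != X) on D(U)={4,7,9} D(X)={4,5,9}: no change
Constraint 2 (Y != X) on D(Y)={3,6,8,9} D(X)={4,5,9}: no change
Constraint 3 (Y < X) on D(Y)={3,6,8,9} D(X)={4,5,9}: Y {3,6,8,9}->{3,6,8}
So after all 3 constraints: D(Y) = {3,6,8}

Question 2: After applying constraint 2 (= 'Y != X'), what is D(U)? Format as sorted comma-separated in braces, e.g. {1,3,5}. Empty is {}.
Answer: {4,7,9}

Derivation:
Constraint 1 (U != X) on D(U)={4,7,9} D(X)={4,5,9}: no change
Constraint 2 (Y != X) on D(Y)={3,6,8,9} D(X)={4,5,9}: no change
So after constraint 2: D(U) = {4,7,9}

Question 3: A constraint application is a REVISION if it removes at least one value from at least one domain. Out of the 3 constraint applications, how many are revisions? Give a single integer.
Answer: 1

Derivation:
Constraint 1 (U != X) on D(U)={4,7,9} D(X)={4,5,9}: no change => not a revision
Constraint 2 (Y != X) on D(Y)={3,6,8,9} D(X)={4,5,9}: no change => not a revision
Constraint 3 (Y < X) on D(Y)={3,6,8,9} D(X)={4,5,9}: Y {3,6,8,9}->{3,6,8} => REVISION
Total revisions = 1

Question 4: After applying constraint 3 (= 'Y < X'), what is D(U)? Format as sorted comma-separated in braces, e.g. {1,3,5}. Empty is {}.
Answer: {4,7,9}

Derivation:
Constraint 1 (U != X) on D(U)={4,7,9} D(X)={4,5,9}: no change
Constraint 2 (Y != X) on D(Y)={3,6,8,9} D(X)={4,5,9}: no change
Constraint 3 (Y < X) on D(Y)={3,6,8,9} D(X)={4,5,9}: Y {3,6,8,9}->{3,6,8}
So after constraint 3: D(U) = {4,7,9}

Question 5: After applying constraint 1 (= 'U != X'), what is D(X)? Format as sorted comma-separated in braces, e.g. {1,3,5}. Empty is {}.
Constraint 1 (U != X) on D(U)={4,7,9} D(X)={4,5,9}: no change
So after constraint 1: D(X) = {4,5,9}

Answer: {4,5,9}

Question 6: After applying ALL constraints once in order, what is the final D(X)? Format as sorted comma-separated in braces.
Answer: {4,5,9}

Derivation:
Constraint 1 (U != X) on D(U)={4,7,9} D(X)={4,5,9}: no change
Constraint 2 (Y != X) on D(Y)={3,6,8,9} D(X)={4,5,9}: no change
Constraint 3 (Y < X) on D(Y)={3,6,8,9} D(X)={4,5,9}: Y {3,6,8,9}->{3,6,8}
So after all 3 constraints: D(X) = {4,5,9}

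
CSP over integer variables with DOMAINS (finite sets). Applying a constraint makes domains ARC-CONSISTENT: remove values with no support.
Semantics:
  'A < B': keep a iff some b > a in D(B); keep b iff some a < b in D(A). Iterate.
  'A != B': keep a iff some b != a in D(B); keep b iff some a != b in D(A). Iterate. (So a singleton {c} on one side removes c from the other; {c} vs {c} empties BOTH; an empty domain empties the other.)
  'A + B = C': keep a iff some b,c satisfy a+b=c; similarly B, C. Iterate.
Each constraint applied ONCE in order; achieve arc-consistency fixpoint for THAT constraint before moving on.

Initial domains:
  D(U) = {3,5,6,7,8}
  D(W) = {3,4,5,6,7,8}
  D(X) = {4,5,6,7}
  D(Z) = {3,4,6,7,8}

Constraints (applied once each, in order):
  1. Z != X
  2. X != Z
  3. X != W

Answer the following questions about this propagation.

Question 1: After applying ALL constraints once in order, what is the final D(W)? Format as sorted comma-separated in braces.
Constraint 1 (Z != X) on D(Z)={3,4,6,7,8} D(X)={4,5,6,7}: no change
Constraint 2 (X != Z) on D(X)={4,5,6,7} D(Z)={3,4,6,7,8}: no change
Constraint 3 (X != W) on D(X)={4,5,6,7} D(W)={3,4,5,6,7,8}: no change
So after all 3 constraints: D(W) = {3,4,5,6,7,8}

Answer: {3,4,5,6,7,8}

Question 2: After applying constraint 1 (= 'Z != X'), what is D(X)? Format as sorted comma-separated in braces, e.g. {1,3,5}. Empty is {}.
Answer: {4,5,6,7}

Derivation:
Constraint 1 (Z != X) on D(Z)={3,4,6,7,8} D(X)={4,5,6,7}: no change
So after constraint 1: D(X) = {4,5,6,7}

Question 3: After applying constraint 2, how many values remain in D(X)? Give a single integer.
Constraint 1 (Z != X) on D(Z)={3,4,6,7,8} D(X)={4,5,6,7}: no change
Constraint 2 (X != Z) on D(X)={4,5,6,7} D(Z)={3,4,6,7,8}: no change
So after constraint 2: D(X)={4,5,6,7}, size = 4

Answer: 4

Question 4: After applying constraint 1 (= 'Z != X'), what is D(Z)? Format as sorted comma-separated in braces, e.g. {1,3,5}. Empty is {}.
Answer: {3,4,6,7,8}

Derivation:
Constraint 1 (Z != X) on D(Z)={3,4,6,7,8} D(X)={4,5,6,7}: no change
So after constraint 1: D(Z) = {3,4,6,7,8}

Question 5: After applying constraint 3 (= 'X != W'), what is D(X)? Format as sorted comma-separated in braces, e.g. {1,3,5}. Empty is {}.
Answer: {4,5,6,7}

Derivation:
Constraint 1 (Z != X) on D(Z)={3,4,6,7,8} D(X)={4,5,6,7}: no change
Constraint 2 (X != Z) on D(X)={4,5,6,7} D(Z)={3,4,6,7,8}: no change
Constraint 3 (X != W) on D(X)={4,5,6,7} D(W)={3,4,5,6,7,8}: no change
So after constraint 3: D(X) = {4,5,6,7}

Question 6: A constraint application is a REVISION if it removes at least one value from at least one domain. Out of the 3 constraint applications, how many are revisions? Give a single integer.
Answer: 0

Derivation:
Constraint 1 (Z != X) on D(Z)={3,4,6,7,8} D(X)={4,5,6,7}: no change => not a revision
Constraint 2 (X != Z) on D(X)={4,5,6,7} D(Z)={3,4,6,7,8}: no change => not a revision
Constraint 3 (X != W) on D(X)={4,5,6,7} D(W)={3,4,5,6,7,8}: no change => not a revision
Total revisions = 0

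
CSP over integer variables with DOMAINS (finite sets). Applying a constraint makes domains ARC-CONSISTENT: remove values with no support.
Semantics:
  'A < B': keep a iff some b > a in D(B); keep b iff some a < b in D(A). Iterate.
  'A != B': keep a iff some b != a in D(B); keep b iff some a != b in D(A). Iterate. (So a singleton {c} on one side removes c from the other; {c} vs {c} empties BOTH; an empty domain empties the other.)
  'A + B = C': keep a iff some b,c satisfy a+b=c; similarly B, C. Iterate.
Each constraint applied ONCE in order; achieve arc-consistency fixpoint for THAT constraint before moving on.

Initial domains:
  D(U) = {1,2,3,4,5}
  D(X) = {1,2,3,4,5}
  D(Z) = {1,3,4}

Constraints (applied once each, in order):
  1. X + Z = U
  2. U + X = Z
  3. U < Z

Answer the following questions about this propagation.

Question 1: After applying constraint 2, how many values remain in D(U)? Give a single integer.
Constraint 1 (X + Z = U) on D(X)={1,2,3,4,5} D(Z)={1,3,4} D(U)={1,2,3,4,5}: X {1,2,3,4,5}->{1,2,3,4}; U {1,2,3,4,5}->{2,3,4,5}
Constraint 2 (U + X = Z) on D(U)={2,3,4,5} D(X)={1,2,3,4} D(Z)={1,3,4}: U {2,3,4,5}->{2,3}; X {1,2,3,4}->{1,2}; Z {1,3,4}->{3,4}
So after constraint 2: D(U)={2,3}, size = 2

Answer: 2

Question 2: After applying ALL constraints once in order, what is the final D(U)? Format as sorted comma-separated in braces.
Constraint 1 (X + Z = U) on D(X)={1,2,3,4,5} D(Z)={1,3,4} D(U)={1,2,3,4,5}: X {1,2,3,4,5}->{1,2,3,4}; U {1,2,3,4,5}->{2,3,4,5}
Constraint 2 (U + X = Z) on D(U)={2,3,4,5} D(X)={1,2,3,4} D(Z)={1,3,4}: U {2,3,4,5}->{2,3}; X {1,2,3,4}->{1,2}; Z {1,3,4}->{3,4}
Constraint 3 (U < Z) on D(U)={2,3} D(Z)={3,4}: no change
So after all 3 constraints: D(U) = {2,3}

Answer: {2,3}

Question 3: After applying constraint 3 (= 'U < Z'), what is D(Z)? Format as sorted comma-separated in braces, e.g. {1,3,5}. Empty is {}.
Constraint 1 (X + Z = U) on D(X)={1,2,3,4,5} D(Z)={1,3,4} D(U)={1,2,3,4,5}: X {1,2,3,4,5}->{1,2,3,4}; U {1,2,3,4,5}->{2,3,4,5}
Constraint 2 (U + X = Z) on D(U)={2,3,4,5} D(X)={1,2,3,4} D(Z)={1,3,4}: U {2,3,4,5}->{2,3}; X {1,2,3,4}->{1,2}; Z {1,3,4}->{3,4}
Constraint 3 (U < Z) on D(U)={2,3} D(Z)={3,4}: no change
So after constraint 3: D(Z) = {3,4}

Answer: {3,4}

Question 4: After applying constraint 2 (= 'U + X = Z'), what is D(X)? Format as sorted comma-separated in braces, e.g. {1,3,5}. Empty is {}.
Answer: {1,2}

Derivation:
Constraint 1 (X + Z = U) on D(X)={1,2,3,4,5} D(Z)={1,3,4} D(U)={1,2,3,4,5}: X {1,2,3,4,5}->{1,2,3,4}; U {1,2,3,4,5}->{2,3,4,5}
Constraint 2 (U + X = Z) on D(U)={2,3,4,5} D(X)={1,2,3,4} D(Z)={1,3,4}: U {2,3,4,5}->{2,3}; X {1,2,3,4}->{1,2}; Z {1,3,4}->{3,4}
So after constraint 2: D(X) = {1,2}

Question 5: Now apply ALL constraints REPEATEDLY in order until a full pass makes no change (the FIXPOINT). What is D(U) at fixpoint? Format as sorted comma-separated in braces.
Answer: {}

Derivation:
pass 0 (initial): D(U)={1,2,3,4,5}
pass 1: U {1,2,3,4,5}->{2,3}; X {1,2,3,4,5}->{1,2}; Z {1,3,4}->{3,4}
pass 2: U {2,3}->{}; X {1,2}->{}; Z {3,4}->{}
pass 3: no change
Fixpoint after 3 passes: D(U) = {}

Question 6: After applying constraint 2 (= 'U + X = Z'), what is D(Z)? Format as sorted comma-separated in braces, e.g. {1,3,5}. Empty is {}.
Constraint 1 (X + Z = U) on D(X)={1,2,3,4,5} D(Z)={1,3,4} D(U)={1,2,3,4,5}: X {1,2,3,4,5}->{1,2,3,4}; U {1,2,3,4,5}->{2,3,4,5}
Constraint 2 (U + X = Z) on D(U)={2,3,4,5} D(X)={1,2,3,4} D(Z)={1,3,4}: U {2,3,4,5}->{2,3}; X {1,2,3,4}->{1,2}; Z {1,3,4}->{3,4}
So after constraint 2: D(Z) = {3,4}

Answer: {3,4}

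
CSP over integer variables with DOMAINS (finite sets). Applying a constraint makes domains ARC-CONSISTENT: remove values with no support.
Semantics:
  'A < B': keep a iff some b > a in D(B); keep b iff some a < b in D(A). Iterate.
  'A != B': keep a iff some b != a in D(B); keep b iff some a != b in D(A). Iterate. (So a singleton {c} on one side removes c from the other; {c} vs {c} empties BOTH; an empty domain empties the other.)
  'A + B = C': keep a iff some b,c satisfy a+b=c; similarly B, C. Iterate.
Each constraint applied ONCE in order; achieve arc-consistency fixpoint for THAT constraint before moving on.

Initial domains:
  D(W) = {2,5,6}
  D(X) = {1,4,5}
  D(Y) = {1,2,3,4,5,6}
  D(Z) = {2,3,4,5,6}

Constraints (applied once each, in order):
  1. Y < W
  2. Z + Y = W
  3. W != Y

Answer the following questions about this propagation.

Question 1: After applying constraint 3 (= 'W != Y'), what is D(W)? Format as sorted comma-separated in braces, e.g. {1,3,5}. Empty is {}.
Constraint 1 (Y < W) on D(Y)={1,2,3,4,5,6} D(W)={2,5,6}: Y {1,2,3,4,5,6}->{1,2,3,4,5}
Constraint 2 (Z + Y = W) on D(Z)={2,3,4,5,6} D(Y)={1,2,3,4,5} D(W)={2,5,6}: Z {2,3,4,5,6}->{2,3,4,5}; Y {1,2,3,4,5}->{1,2,3,4}; W {2,5,6}->{5,6}
Constraint 3 (W != Y) on D(W)={5,6} D(Y)={1,2,3,4}: no change
So after constraint 3: D(W) = {5,6}

Answer: {5,6}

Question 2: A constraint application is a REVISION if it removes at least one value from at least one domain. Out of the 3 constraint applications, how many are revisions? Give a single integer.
Constraint 1 (Y < W) on D(Y)={1,2,3,4,5,6} D(W)={2,5,6}: Y {1,2,3,4,5,6}->{1,2,3,4,5} => REVISION
Constraint 2 (Z + Y = W) on D(Z)={2,3,4,5,6} D(Y)={1,2,3,4,5} D(W)={2,5,6}: Z {2,3,4,5,6}->{2,3,4,5}; Y {1,2,3,4,5}->{1,2,3,4}; W {2,5,6}->{5,6} => REVISION
Constraint 3 (W != Y) on D(W)={5,6} D(Y)={1,2,3,4}: no change => not a revision
Total revisions = 2

Answer: 2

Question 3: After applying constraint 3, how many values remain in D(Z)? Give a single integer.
Constraint 1 (Y < W) on D(Y)={1,2,3,4,5,6} D(W)={2,5,6}: Y {1,2,3,4,5,6}->{1,2,3,4,5}
Constraint 2 (Z + Y = W) on D(Z)={2,3,4,5,6} D(Y)={1,2,3,4,5} D(W)={2,5,6}: Z {2,3,4,5,6}->{2,3,4,5}; Y {1,2,3,4,5}->{1,2,3,4}; W {2,5,6}->{5,6}
Constraint 3 (W != Y) on D(W)={5,6} D(Y)={1,2,3,4}: no change
So after constraint 3: D(Z)={2,3,4,5}, size = 4

Answer: 4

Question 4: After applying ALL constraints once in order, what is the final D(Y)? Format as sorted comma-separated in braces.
Answer: {1,2,3,4}

Derivation:
Constraint 1 (Y < W) on D(Y)={1,2,3,4,5,6} D(W)={2,5,6}: Y {1,2,3,4,5,6}->{1,2,3,4,5}
Constraint 2 (Z + Y = W) on D(Z)={2,3,4,5,6} D(Y)={1,2,3,4,5} D(W)={2,5,6}: Z {2,3,4,5,6}->{2,3,4,5}; Y {1,2,3,4,5}->{1,2,3,4}; W {2,5,6}->{5,6}
Constraint 3 (W != Y) on D(W)={5,6} D(Y)={1,2,3,4}: no change
So after all 3 constraints: D(Y) = {1,2,3,4}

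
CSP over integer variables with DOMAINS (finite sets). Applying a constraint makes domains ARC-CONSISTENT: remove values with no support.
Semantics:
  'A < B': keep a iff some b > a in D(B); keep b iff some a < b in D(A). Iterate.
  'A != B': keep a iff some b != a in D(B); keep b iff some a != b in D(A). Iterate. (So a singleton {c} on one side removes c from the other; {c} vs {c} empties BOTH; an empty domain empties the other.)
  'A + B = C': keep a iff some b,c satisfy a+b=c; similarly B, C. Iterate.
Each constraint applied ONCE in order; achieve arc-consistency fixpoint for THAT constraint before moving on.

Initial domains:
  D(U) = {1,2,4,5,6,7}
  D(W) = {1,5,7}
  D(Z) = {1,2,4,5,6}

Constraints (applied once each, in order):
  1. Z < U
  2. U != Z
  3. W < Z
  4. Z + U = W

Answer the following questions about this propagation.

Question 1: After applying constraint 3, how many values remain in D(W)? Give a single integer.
Answer: 2

Derivation:
Constraint 1 (Z < U) on D(Z)={1,2,4,5,6} D(U)={1,2,4,5,6,7}: U {1,2,4,5,6,7}->{2,4,5,6,7}
Constraint 2 (U != Z) on D(U)={2,4,5,6,7} D(Z)={1,2,4,5,6}: no change
Constraint 3 (W < Z) on D(W)={1,5,7} D(Z)={1,2,4,5,6}: W {1,5,7}->{1,5}; Z {1,2,4,5,6}->{2,4,5,6}
So after constraint 3: D(W)={1,5}, size = 2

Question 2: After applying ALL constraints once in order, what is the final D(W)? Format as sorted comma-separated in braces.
Answer: {}

Derivation:
Constraint 1 (Z < U) on D(Z)={1,2,4,5,6} D(U)={1,2,4,5,6,7}: U {1,2,4,5,6,7}->{2,4,5,6,7}
Constraint 2 (U != Z) on D(U)={2,4,5,6,7} D(Z)={1,2,4,5,6}: no change
Constraint 3 (W < Z) on D(W)={1,5,7} D(Z)={1,2,4,5,6}: W {1,5,7}->{1,5}; Z {1,2,4,5,6}->{2,4,5,6}
Constraint 4 (Z + U = W) on D(Z)={2,4,5,6} D(U)={2,4,5,6,7} D(W)={1,5}: Z {2,4,5,6}->{}; U {2,4,5,6,7}->{}; W {1,5}->{}
So after all 4 constraints: D(W) = {}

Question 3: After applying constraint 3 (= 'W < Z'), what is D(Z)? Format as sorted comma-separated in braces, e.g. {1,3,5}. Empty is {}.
Answer: {2,4,5,6}

Derivation:
Constraint 1 (Z < U) on D(Z)={1,2,4,5,6} D(U)={1,2,4,5,6,7}: U {1,2,4,5,6,7}->{2,4,5,6,7}
Constraint 2 (U != Z) on D(U)={2,4,5,6,7} D(Z)={1,2,4,5,6}: no change
Constraint 3 (W < Z) on D(W)={1,5,7} D(Z)={1,2,4,5,6}: W {1,5,7}->{1,5}; Z {1,2,4,5,6}->{2,4,5,6}
So after constraint 3: D(Z) = {2,4,5,6}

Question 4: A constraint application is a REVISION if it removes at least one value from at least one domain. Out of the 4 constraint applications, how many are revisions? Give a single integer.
Answer: 3

Derivation:
Constraint 1 (Z < U) on D(Z)={1,2,4,5,6} D(U)={1,2,4,5,6,7}: U {1,2,4,5,6,7}->{2,4,5,6,7} => REVISION
Constraint 2 (U != Z) on D(U)={2,4,5,6,7} D(Z)={1,2,4,5,6}: no change => not a revision
Constraint 3 (W < Z) on D(W)={1,5,7} D(Z)={1,2,4,5,6}: W {1,5,7}->{1,5}; Z {1,2,4,5,6}->{2,4,5,6} => REVISION
Constraint 4 (Z + U = W) on D(Z)={2,4,5,6} D(U)={2,4,5,6,7} D(W)={1,5}: Z {2,4,5,6}->{}; U {2,4,5,6,7}->{}; W {1,5}->{} => REVISION
Total revisions = 3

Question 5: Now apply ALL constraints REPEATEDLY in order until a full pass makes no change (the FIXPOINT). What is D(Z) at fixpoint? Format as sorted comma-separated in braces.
pass 0 (initial): D(Z)={1,2,4,5,6}
pass 1: U {1,2,4,5,6,7}->{}; W {1,5,7}->{}; Z {1,2,4,5,6}->{}
pass 2: no change
Fixpoint after 2 passes: D(Z) = {}

Answer: {}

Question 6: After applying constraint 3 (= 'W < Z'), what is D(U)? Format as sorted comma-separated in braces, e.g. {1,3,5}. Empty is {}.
Constraint 1 (Z < U) on D(Z)={1,2,4,5,6} D(U)={1,2,4,5,6,7}: U {1,2,4,5,6,7}->{2,4,5,6,7}
Constraint 2 (U != Z) on D(U)={2,4,5,6,7} D(Z)={1,2,4,5,6}: no change
Constraint 3 (W < Z) on D(W)={1,5,7} D(Z)={1,2,4,5,6}: W {1,5,7}->{1,5}; Z {1,2,4,5,6}->{2,4,5,6}
So after constraint 3: D(U) = {2,4,5,6,7}

Answer: {2,4,5,6,7}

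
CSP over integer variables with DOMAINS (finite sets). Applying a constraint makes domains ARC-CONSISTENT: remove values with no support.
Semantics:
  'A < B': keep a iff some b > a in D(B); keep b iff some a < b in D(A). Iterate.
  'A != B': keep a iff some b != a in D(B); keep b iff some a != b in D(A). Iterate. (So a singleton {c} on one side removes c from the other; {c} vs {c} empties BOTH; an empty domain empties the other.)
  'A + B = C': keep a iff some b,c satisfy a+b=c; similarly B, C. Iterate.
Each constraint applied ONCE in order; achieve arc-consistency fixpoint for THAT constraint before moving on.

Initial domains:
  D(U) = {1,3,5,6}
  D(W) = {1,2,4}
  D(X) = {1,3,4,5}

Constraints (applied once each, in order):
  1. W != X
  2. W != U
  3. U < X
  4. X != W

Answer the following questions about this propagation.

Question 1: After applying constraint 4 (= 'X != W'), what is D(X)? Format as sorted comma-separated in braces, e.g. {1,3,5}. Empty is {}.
Constraint 1 (W != X) on D(W)={1,2,4} D(X)={1,3,4,5}: no change
Constraint 2 (W != U) on D(W)={1,2,4} D(U)={1,3,5,6}: no change
Constraint 3 (U < X) on D(U)={1,3,5,6} D(X)={1,3,4,5}: U {1,3,5,6}->{1,3}; X {1,3,4,5}->{3,4,5}
Constraint 4 (X != W) on D(X)={3,4,5} D(W)={1,2,4}: no change
So after constraint 4: D(X) = {3,4,5}

Answer: {3,4,5}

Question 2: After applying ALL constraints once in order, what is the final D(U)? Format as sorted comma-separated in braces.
Constraint 1 (W != X) on D(W)={1,2,4} D(X)={1,3,4,5}: no change
Constraint 2 (W != U) on D(W)={1,2,4} D(U)={1,3,5,6}: no change
Constraint 3 (U < X) on D(U)={1,3,5,6} D(X)={1,3,4,5}: U {1,3,5,6}->{1,3}; X {1,3,4,5}->{3,4,5}
Constraint 4 (X != W) on D(X)={3,4,5} D(W)={1,2,4}: no change
So after all 4 constraints: D(U) = {1,3}

Answer: {1,3}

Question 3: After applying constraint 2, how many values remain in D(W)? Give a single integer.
Constraint 1 (W != X) on D(W)={1,2,4} D(X)={1,3,4,5}: no change
Constraint 2 (W != U) on D(W)={1,2,4} D(U)={1,3,5,6}: no change
So after constraint 2: D(W)={1,2,4}, size = 3

Answer: 3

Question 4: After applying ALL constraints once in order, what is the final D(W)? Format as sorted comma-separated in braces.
Constraint 1 (W != X) on D(W)={1,2,4} D(X)={1,3,4,5}: no change
Constraint 2 (W != U) on D(W)={1,2,4} D(U)={1,3,5,6}: no change
Constraint 3 (U < X) on D(U)={1,3,5,6} D(X)={1,3,4,5}: U {1,3,5,6}->{1,3}; X {1,3,4,5}->{3,4,5}
Constraint 4 (X != W) on D(X)={3,4,5} D(W)={1,2,4}: no change
So after all 4 constraints: D(W) = {1,2,4}

Answer: {1,2,4}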